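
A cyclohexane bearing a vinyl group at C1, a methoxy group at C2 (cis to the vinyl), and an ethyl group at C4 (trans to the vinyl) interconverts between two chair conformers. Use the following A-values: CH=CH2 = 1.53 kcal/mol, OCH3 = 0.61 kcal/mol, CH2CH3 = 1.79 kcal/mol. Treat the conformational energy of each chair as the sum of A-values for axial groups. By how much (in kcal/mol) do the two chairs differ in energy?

2.71 kcal/mol

Chair I (vinyl axial, methoxy equatorial, ethyl axial): E = 3.32 kcal/mol.
Chair II (vinyl equatorial, methoxy axial, ethyl equatorial): E = 0.61 kcal/mol.
ΔE = 3.32 − 0.61 = 2.71 kcal/mol; chair II is more stable.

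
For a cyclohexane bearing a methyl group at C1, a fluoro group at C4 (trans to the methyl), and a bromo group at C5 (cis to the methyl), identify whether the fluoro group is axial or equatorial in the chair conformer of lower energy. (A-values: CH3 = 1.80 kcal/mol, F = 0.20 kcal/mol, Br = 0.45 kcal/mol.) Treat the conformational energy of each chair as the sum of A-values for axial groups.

equatorial

Chair I (methyl axial, fluoro axial, bromo axial): E = 2.45 kcal/mol.
Chair II (methyl equatorial, fluoro equatorial, bromo equatorial): E = 0.00 kcal/mol.
Chair II is the more stable (lower-energy) conformer, and in that chair the fluoro group is equatorial.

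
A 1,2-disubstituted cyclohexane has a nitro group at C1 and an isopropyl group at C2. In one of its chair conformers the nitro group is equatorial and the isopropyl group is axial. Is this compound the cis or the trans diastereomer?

C1 and C2 have opposite parity, so their axial bonds point in opposite directions.
With opposite-parity carbons, two substituents on the same face are one axial and one equatorial; opposite faces give both axial or both equatorial.
Here the groups are equatorial/axial → same face → cis.

cis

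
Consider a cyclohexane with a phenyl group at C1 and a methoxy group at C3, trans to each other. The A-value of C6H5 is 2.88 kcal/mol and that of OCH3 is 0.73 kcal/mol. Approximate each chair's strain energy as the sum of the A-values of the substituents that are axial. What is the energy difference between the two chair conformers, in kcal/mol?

C1 and C3 have the same parity, so for the trans isomer the two substituents are one axial and one equatorial in each chair.
Chair I (phenyl axial, methoxy equatorial): E = 2.88 kcal/mol.
Chair II (phenyl equatorial, methoxy axial): E = 0.73 kcal/mol.
ΔE = 2.88 − 0.73 = 2.15 kcal/mol; chair II is more stable.

2.15 kcal/mol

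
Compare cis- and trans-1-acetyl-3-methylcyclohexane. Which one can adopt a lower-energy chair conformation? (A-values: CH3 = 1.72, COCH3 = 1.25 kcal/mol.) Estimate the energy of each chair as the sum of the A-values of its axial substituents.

At 1,3 positions (parity same): cis → (e,e or a,a); trans → (a,e or e,a).
Best chair for cis: E = 0.00 kcal/mol; best chair for trans: E = 1.25 kcal/mol.
The cis isomer is lower by 1.25 kcal/mol.

cis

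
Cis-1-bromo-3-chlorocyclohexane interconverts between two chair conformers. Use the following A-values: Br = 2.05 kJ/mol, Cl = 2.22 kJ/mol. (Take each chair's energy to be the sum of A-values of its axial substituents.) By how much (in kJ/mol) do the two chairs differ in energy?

4.27 kJ/mol

C1 and C3 have the same parity, so for the cis isomer the two substituents are e,e in one chair and a,a in the other.
Chair I (bromo axial, chloro axial): E = 4.27 kJ/mol.
Chair II (bromo equatorial, chloro equatorial): E = 0.00 kJ/mol.
ΔE = 4.27 − 0.00 = 4.27 kJ/mol; chair II is more stable.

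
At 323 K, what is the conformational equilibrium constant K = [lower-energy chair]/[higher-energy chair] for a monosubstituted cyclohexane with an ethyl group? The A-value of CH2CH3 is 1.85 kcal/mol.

K ≈ 17.9

One chair has the ethyl group axial (E = 1.85 kcal/mol) and the other has it equatorial (E = 0).
ΔG = 1.85 kcal/mol between the two chairs.
K = exp(ΔG/RT) with R = 1.987×10⁻³ kcal mol⁻¹ K⁻¹ and T = 323 K gives K ≈ 17.9.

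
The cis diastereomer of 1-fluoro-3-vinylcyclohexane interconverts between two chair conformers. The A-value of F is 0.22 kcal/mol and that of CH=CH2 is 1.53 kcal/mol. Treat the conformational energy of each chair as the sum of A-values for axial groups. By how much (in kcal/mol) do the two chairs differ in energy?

C1 and C3 have the same parity, so for the cis isomer the two substituents are e,e in one chair and a,a in the other.
Chair I (fluoro axial, vinyl axial): E = 1.75 kcal/mol.
Chair II (fluoro equatorial, vinyl equatorial): E = 0.00 kcal/mol.
ΔE = 1.75 − 0.00 = 1.75 kcal/mol; chair II is more stable.

1.75 kcal/mol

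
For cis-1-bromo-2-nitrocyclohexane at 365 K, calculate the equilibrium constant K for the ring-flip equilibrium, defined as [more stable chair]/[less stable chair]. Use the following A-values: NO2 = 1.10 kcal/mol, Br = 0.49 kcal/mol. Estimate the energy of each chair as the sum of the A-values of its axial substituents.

K ≈ 2.32

C1 and C2 have opposite parity, so for the cis isomer the two substituents are one axial and one equatorial in each chair.
Chair I (nitro axial, bromo equatorial): E = 1.10 kcal/mol; chair II (nitro equatorial, bromo axial): E = 0.49 kcal/mol.
ΔG = 0.61 kcal/mol between the two chairs.
K = exp(ΔG/RT) with R = 1.987×10⁻³ kcal mol⁻¹ K⁻¹ and T = 365 K gives K ≈ 2.32.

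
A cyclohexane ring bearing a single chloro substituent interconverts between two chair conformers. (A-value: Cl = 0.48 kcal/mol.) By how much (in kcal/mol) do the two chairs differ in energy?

0.48 kcal/mol

A monosubstituted cyclohexane has one chair with the chloro group axial (E = A = 0.48 kcal/mol) and one with it equatorial (E = 0).
ΔE = 0.48 − 0 = 0.48 kcal/mol.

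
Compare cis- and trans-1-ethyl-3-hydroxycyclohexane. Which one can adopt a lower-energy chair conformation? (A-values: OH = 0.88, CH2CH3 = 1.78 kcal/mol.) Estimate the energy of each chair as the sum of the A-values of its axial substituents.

cis

At 1,3 positions (parity same): cis → (e,e or a,a); trans → (a,e or e,a).
Best chair for cis: E = 0.00 kcal/mol; best chair for trans: E = 0.88 kcal/mol.
The cis isomer is lower by 0.88 kcal/mol.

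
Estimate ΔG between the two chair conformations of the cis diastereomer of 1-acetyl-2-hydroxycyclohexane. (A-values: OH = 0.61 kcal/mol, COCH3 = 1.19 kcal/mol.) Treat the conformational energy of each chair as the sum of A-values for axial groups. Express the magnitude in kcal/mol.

0.58 kcal/mol

C1 and C2 have opposite parity, so for the cis isomer the two substituents are one axial and one equatorial in each chair.
Chair I (hydroxyl axial, acetyl equatorial): E = 0.61 kcal/mol.
Chair II (hydroxyl equatorial, acetyl axial): E = 1.19 kcal/mol.
ΔE = 1.19 − 0.61 = 0.58 kcal/mol; chair I is more stable.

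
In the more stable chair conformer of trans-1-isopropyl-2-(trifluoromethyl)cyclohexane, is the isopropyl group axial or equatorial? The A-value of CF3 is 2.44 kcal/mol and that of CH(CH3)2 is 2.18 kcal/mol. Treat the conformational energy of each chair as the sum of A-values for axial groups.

C1 and C2 have opposite parity, so for the trans isomer the two substituents are e,e in one chair and a,a in the other.
Chair I (trifluoromethyl axial, isopropyl axial): E = 4.62 kcal/mol.
Chair II (trifluoromethyl equatorial, isopropyl equatorial): E = 0.00 kcal/mol.
Chair II is the more stable (lower-energy) conformer, and in that chair the isopropyl group is equatorial.

equatorial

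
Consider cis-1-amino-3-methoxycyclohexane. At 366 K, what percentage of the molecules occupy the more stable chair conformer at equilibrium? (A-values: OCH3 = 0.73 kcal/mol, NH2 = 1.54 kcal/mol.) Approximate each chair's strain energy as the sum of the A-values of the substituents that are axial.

95.8%

C1 and C3 have the same parity, so for the cis isomer the two substituents are e,e in one chair and a,a in the other.
Chair I (methoxy axial, amino axial): E = 2.27 kcal/mol; chair II (methoxy equatorial, amino equatorial): E = 0.00 kcal/mol.
ΔG = 2.27 kcal/mol between the two chairs.
K = exp(ΔG/RT) with R = 1.987×10⁻³ kcal mol⁻¹ K⁻¹ and T = 366 K gives K ≈ 22.7.
Fraction in the lower-energy chair = K/(K+1) = 95.8%.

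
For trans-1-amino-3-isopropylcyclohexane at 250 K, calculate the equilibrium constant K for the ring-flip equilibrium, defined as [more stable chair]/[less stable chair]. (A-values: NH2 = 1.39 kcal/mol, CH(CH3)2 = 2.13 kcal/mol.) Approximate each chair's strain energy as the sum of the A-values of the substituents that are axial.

K ≈ 4.44

C1 and C3 have the same parity, so for the trans isomer the two substituents are one axial and one equatorial in each chair.
Chair I (amino axial, isopropyl equatorial): E = 1.39 kcal/mol; chair II (amino equatorial, isopropyl axial): E = 2.13 kcal/mol.
ΔG = 0.74 kcal/mol between the two chairs.
K = exp(ΔG/RT) with R = 1.987×10⁻³ kcal mol⁻¹ K⁻¹ and T = 250 K gives K ≈ 4.44.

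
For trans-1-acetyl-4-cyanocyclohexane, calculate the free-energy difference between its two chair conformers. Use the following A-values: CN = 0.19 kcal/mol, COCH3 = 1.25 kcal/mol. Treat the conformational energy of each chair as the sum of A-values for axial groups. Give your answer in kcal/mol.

C1 and C4 have opposite parity, so for the trans isomer the two substituents are e,e in one chair and a,a in the other.
Chair I (cyano axial, acetyl axial): E = 1.44 kcal/mol.
Chair II (cyano equatorial, acetyl equatorial): E = 0.00 kcal/mol.
ΔE = 1.44 − 0.00 = 1.44 kcal/mol; chair II is more stable.

1.44 kcal/mol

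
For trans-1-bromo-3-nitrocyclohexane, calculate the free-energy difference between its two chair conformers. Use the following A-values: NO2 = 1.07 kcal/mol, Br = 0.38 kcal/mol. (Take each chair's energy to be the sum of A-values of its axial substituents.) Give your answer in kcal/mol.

C1 and C3 have the same parity, so for the trans isomer the two substituents are one axial and one equatorial in each chair.
Chair I (nitro axial, bromo equatorial): E = 1.07 kcal/mol.
Chair II (nitro equatorial, bromo axial): E = 0.38 kcal/mol.
ΔE = 1.07 − 0.38 = 0.69 kcal/mol; chair II is more stable.

0.69 kcal/mol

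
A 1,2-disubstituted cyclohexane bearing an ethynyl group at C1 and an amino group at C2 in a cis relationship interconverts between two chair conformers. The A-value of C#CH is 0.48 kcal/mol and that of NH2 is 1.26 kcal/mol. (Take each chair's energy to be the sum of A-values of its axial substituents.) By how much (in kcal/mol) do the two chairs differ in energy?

C1 and C2 have opposite parity, so for the cis isomer the two substituents are one axial and one equatorial in each chair.
Chair I (ethynyl axial, amino equatorial): E = 0.48 kcal/mol.
Chair II (ethynyl equatorial, amino axial): E = 1.26 kcal/mol.
ΔE = 1.26 − 0.48 = 0.78 kcal/mol; chair I is more stable.

0.78 kcal/mol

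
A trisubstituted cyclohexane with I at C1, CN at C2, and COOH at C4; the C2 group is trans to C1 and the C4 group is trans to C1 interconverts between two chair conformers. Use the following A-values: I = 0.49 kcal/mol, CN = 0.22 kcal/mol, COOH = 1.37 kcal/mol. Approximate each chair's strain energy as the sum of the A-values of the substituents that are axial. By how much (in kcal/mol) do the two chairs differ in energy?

2.08 kcal/mol

Chair I (iodo axial, cyano axial, carboxyl axial): E = 2.08 kcal/mol.
Chair II (iodo equatorial, cyano equatorial, carboxyl equatorial): E = 0.00 kcal/mol.
ΔE = 2.08 − 0.00 = 2.08 kcal/mol; chair II is more stable.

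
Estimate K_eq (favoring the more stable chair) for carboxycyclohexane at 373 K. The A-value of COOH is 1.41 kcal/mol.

K ≈ 6.70

One chair has the carboxyl group axial (E = 1.41 kcal/mol) and the other has it equatorial (E = 0).
ΔG = 1.41 kcal/mol between the two chairs.
K = exp(ΔG/RT) with R = 1.987×10⁻³ kcal mol⁻¹ K⁻¹ and T = 373 K gives K ≈ 6.7.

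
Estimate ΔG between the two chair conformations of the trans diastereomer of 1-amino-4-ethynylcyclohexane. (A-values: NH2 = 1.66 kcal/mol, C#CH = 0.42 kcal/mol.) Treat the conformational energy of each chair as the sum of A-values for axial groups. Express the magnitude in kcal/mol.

C1 and C4 have opposite parity, so for the trans isomer the two substituents are e,e in one chair and a,a in the other.
Chair I (amino axial, ethynyl axial): E = 2.08 kcal/mol.
Chair II (amino equatorial, ethynyl equatorial): E = 0.00 kcal/mol.
ΔE = 2.08 − 0.00 = 2.08 kcal/mol; chair II is more stable.

2.08 kcal/mol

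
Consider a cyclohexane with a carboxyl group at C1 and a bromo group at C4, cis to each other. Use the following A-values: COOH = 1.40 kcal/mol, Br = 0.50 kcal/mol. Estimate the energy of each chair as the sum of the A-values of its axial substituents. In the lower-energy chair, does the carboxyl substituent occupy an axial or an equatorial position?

equatorial

C1 and C4 have opposite parity, so for the cis isomer the two substituents are one axial and one equatorial in each chair.
Chair I (carboxyl axial, bromo equatorial): E = 1.40 kcal/mol.
Chair II (carboxyl equatorial, bromo axial): E = 0.50 kcal/mol.
Chair II is the more stable (lower-energy) conformer, and in that chair the carboxyl group is equatorial.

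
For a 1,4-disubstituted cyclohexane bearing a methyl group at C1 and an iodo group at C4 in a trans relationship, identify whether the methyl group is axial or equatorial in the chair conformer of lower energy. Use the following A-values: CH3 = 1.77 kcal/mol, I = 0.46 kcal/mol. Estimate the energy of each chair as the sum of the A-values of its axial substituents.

equatorial

C1 and C4 have opposite parity, so for the trans isomer the two substituents are e,e in one chair and a,a in the other.
Chair I (methyl axial, iodo axial): E = 2.23 kcal/mol.
Chair II (methyl equatorial, iodo equatorial): E = 0.00 kcal/mol.
Chair II is the more stable (lower-energy) conformer, and in that chair the methyl group is equatorial.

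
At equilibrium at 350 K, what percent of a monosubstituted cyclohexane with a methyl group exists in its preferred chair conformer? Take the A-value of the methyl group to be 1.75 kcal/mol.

92.5%

One chair has the methyl group axial (E = 1.75 kcal/mol) and the other has it equatorial (E = 0).
ΔG = 1.75 kcal/mol between the two chairs.
K = exp(ΔG/RT) with R = 1.987×10⁻³ kcal mol⁻¹ K⁻¹ and T = 350 K gives K ≈ 12.4.
Fraction in the lower-energy chair = K/(K+1) = 92.5%.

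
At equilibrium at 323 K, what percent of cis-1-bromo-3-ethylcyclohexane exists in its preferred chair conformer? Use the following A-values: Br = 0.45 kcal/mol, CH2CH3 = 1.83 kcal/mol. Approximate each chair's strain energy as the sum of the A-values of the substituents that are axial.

C1 and C3 have the same parity, so for the cis isomer the two substituents are e,e in one chair and a,a in the other.
Chair I (bromo axial, ethyl axial): E = 2.28 kcal/mol; chair II (bromo equatorial, ethyl equatorial): E = 0.00 kcal/mol.
ΔG = 2.28 kcal/mol between the two chairs.
K = exp(ΔG/RT) with R = 1.987×10⁻³ kcal mol⁻¹ K⁻¹ and T = 323 K gives K ≈ 34.9.
Fraction in the lower-energy chair = K/(K+1) = 97.2%.

97.2%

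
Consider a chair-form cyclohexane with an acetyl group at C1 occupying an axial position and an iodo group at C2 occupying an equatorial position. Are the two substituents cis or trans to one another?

cis

C1 and C2 have opposite parity, so their axial bonds point in opposite directions.
With opposite-parity carbons, two substituents on the same face are one axial and one equatorial; opposite faces give both axial or both equatorial.
Here the groups are axial/equatorial → same face → cis.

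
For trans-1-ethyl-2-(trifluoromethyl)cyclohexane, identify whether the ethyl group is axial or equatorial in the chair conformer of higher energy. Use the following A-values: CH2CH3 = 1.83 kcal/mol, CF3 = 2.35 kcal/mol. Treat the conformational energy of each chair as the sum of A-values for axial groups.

C1 and C2 have opposite parity, so for the trans isomer the two substituents are e,e in one chair and a,a in the other.
Chair I (ethyl axial, trifluoromethyl axial): E = 4.18 kcal/mol.
Chair II (ethyl equatorial, trifluoromethyl equatorial): E = 0.00 kcal/mol.
Chair I is the less stable (higher-energy) conformer, and in that chair the ethyl group is axial.

axial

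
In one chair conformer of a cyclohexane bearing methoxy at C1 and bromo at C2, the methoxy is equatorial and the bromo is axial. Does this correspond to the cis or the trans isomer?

cis

C1 and C2 have opposite parity, so their axial bonds point in opposite directions.
With opposite-parity carbons, two substituents on the same face are one axial and one equatorial; opposite faces give both axial or both equatorial.
Here the groups are equatorial/axial → same face → cis.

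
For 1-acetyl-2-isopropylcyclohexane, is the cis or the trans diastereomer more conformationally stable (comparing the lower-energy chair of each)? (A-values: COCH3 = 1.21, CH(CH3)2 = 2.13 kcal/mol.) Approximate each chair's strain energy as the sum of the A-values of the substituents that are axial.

At 1,2 positions (parity opposite): cis → (a,e or e,a); trans → (e,e or a,a).
Best chair for cis: E = 1.21 kcal/mol; best chair for trans: E = 0.00 kcal/mol.
The trans isomer is lower by 1.21 kcal/mol.

trans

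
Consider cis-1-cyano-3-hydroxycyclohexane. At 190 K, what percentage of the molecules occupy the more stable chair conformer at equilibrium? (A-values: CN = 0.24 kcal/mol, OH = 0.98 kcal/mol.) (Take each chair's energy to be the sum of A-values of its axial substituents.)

C1 and C3 have the same parity, so for the cis isomer the two substituents are e,e in one chair and a,a in the other.
Chair I (cyano axial, hydroxyl axial): E = 1.22 kcal/mol; chair II (cyano equatorial, hydroxyl equatorial): E = 0.00 kcal/mol.
ΔG = 1.22 kcal/mol between the two chairs.
K = exp(ΔG/RT) with R = 1.987×10⁻³ kcal mol⁻¹ K⁻¹ and T = 190 K gives K ≈ 25.3.
Fraction in the lower-energy chair = K/(K+1) = 96.2%.

96.2%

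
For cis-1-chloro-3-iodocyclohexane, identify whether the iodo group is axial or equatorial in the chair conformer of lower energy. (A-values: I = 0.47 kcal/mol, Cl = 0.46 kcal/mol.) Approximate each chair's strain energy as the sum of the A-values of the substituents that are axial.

equatorial

C1 and C3 have the same parity, so for the cis isomer the two substituents are e,e in one chair and a,a in the other.
Chair I (iodo axial, chloro axial): E = 0.93 kcal/mol.
Chair II (iodo equatorial, chloro equatorial): E = 0.00 kcal/mol.
Chair II is the more stable (lower-energy) conformer, and in that chair the iodo group is equatorial.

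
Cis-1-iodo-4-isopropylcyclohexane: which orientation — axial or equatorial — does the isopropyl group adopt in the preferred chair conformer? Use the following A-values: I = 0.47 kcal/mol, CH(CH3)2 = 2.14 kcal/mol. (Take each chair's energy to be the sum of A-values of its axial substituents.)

C1 and C4 have opposite parity, so for the cis isomer the two substituents are one axial and one equatorial in each chair.
Chair I (iodo axial, isopropyl equatorial): E = 0.47 kcal/mol.
Chair II (iodo equatorial, isopropyl axial): E = 2.14 kcal/mol.
Chair I is the more stable (lower-energy) conformer, and in that chair the isopropyl group is equatorial.

equatorial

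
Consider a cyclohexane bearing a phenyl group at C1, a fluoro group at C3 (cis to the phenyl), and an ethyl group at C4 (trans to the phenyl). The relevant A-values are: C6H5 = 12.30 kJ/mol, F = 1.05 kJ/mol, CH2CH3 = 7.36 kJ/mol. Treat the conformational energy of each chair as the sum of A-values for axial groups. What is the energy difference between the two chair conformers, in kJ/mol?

Chair I (phenyl axial, fluoro axial, ethyl axial): E = 20.71 kJ/mol.
Chair II (phenyl equatorial, fluoro equatorial, ethyl equatorial): E = 0.00 kJ/mol.
ΔE = 20.71 − 0.00 = 20.71 kJ/mol; chair II is more stable.

20.71 kJ/mol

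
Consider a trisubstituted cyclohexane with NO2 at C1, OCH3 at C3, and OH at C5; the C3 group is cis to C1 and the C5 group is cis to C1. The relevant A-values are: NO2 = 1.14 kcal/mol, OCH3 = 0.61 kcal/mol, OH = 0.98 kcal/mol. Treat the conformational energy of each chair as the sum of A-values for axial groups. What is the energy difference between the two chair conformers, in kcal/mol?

2.73 kcal/mol

Chair I (nitro axial, methoxy axial, hydroxyl axial): E = 2.73 kcal/mol.
Chair II (nitro equatorial, methoxy equatorial, hydroxyl equatorial): E = 0.00 kcal/mol.
ΔE = 2.73 − 0.00 = 2.73 kcal/mol; chair II is more stable.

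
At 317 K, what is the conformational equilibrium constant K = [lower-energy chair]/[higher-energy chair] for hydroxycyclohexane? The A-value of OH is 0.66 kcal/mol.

One chair has the hydroxyl group axial (E = 0.66 kcal/mol) and the other has it equatorial (E = 0).
ΔG = 0.66 kcal/mol between the two chairs.
K = exp(ΔG/RT) with R = 1.987×10⁻³ kcal mol⁻¹ K⁻¹ and T = 317 K gives K ≈ 2.85.

K ≈ 2.85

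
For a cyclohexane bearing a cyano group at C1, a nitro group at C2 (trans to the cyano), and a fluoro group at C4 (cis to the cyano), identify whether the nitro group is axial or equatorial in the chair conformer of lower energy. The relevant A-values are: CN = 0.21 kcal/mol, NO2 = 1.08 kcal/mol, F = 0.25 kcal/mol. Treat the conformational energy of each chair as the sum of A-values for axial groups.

equatorial

Chair I (cyano axial, nitro axial, fluoro equatorial): E = 1.29 kcal/mol.
Chair II (cyano equatorial, nitro equatorial, fluoro axial): E = 0.25 kcal/mol.
Chair II is the more stable (lower-energy) conformer, and in that chair the nitro group is equatorial.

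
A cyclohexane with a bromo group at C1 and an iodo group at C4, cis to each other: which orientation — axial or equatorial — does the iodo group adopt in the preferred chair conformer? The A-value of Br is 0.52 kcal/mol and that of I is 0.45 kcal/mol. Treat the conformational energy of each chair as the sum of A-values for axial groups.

axial

C1 and C4 have opposite parity, so for the cis isomer the two substituents are one axial and one equatorial in each chair.
Chair I (bromo axial, iodo equatorial): E = 0.52 kcal/mol.
Chair II (bromo equatorial, iodo axial): E = 0.45 kcal/mol.
Chair II is the more stable (lower-energy) conformer, and in that chair the iodo group is axial.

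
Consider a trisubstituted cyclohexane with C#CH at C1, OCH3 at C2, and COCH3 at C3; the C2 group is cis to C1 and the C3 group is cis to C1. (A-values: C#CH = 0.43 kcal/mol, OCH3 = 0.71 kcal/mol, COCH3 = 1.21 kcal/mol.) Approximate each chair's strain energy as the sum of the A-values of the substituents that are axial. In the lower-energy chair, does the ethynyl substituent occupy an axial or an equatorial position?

Chair I (ethynyl axial, methoxy equatorial, acetyl axial): E = 1.64 kcal/mol.
Chair II (ethynyl equatorial, methoxy axial, acetyl equatorial): E = 0.71 kcal/mol.
Chair II is the more stable (lower-energy) conformer, and in that chair the ethynyl group is equatorial.

equatorial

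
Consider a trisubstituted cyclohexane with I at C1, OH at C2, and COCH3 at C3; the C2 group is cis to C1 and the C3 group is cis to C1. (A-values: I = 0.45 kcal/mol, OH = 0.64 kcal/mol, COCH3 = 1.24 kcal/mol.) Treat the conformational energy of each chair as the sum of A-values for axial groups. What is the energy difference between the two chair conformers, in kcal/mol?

1.05 kcal/mol

Chair I (iodo axial, hydroxyl equatorial, acetyl axial): E = 1.69 kcal/mol.
Chair II (iodo equatorial, hydroxyl axial, acetyl equatorial): E = 0.64 kcal/mol.
ΔE = 1.69 − 0.64 = 1.05 kcal/mol; chair II is more stable.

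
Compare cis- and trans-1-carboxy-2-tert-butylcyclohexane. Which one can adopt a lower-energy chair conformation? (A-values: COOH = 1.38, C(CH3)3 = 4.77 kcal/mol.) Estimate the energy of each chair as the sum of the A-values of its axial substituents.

At 1,2 positions (parity opposite): cis → (a,e or e,a); trans → (e,e or a,a).
Best chair for cis: E = 1.38 kcal/mol; best chair for trans: E = 0.00 kcal/mol.
The trans isomer is lower by 1.38 kcal/mol.

trans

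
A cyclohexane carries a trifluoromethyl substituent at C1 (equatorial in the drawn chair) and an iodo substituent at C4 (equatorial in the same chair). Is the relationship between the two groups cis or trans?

trans

C1 and C4 have opposite parity, so their axial bonds point in opposite directions.
With opposite-parity carbons, two substituents on the same face are one axial and one equatorial; opposite faces give both axial or both equatorial.
Here the groups are equatorial/equatorial → opposite face → trans.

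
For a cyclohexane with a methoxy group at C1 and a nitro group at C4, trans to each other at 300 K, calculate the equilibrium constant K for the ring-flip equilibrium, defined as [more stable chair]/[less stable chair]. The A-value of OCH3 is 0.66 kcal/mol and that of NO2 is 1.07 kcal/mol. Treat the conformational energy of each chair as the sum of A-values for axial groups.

C1 and C4 have opposite parity, so for the trans isomer the two substituents are e,e in one chair and a,a in the other.
Chair I (methoxy axial, nitro axial): E = 1.73 kcal/mol; chair II (methoxy equatorial, nitro equatorial): E = 0.00 kcal/mol.
ΔG = 1.73 kcal/mol between the two chairs.
K = exp(ΔG/RT) with R = 1.987×10⁻³ kcal mol⁻¹ K⁻¹ and T = 300 K gives K ≈ 18.2.

K ≈ 18.2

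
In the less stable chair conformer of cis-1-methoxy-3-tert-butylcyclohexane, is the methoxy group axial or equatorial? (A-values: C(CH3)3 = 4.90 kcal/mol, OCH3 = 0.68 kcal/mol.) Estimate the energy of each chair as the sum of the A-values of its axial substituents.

C1 and C3 have the same parity, so for the cis isomer the two substituents are e,e in one chair and a,a in the other.
Chair I (tert-butyl axial, methoxy axial): E = 5.58 kcal/mol.
Chair II (tert-butyl equatorial, methoxy equatorial): E = 0.00 kcal/mol.
Chair I is the less stable (higher-energy) conformer, and in that chair the methoxy group is axial.

axial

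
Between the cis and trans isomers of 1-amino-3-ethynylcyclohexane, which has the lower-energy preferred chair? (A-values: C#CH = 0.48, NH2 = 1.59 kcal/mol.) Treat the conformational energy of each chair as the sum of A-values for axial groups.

At 1,3 positions (parity same): cis → (e,e or a,a); trans → (a,e or e,a).
Best chair for cis: E = 0.00 kcal/mol; best chair for trans: E = 0.48 kcal/mol.
The cis isomer is lower by 0.48 kcal/mol.

cis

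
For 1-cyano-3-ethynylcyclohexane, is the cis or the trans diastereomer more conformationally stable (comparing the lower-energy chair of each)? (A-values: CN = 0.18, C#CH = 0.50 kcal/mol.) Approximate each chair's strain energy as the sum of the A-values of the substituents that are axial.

At 1,3 positions (parity same): cis → (e,e or a,a); trans → (a,e or e,a).
Best chair for cis: E = 0.00 kcal/mol; best chair for trans: E = 0.18 kcal/mol.
The cis isomer is lower by 0.18 kcal/mol.

cis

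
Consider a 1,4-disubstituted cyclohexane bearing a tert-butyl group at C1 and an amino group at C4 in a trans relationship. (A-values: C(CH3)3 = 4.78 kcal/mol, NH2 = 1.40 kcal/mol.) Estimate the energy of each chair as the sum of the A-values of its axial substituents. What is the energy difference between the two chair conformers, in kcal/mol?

6.18 kcal/mol

C1 and C4 have opposite parity, so for the trans isomer the two substituents are e,e in one chair and a,a in the other.
Chair I (tert-butyl axial, amino axial): E = 6.18 kcal/mol.
Chair II (tert-butyl equatorial, amino equatorial): E = 0.00 kcal/mol.
ΔE = 6.18 − 0.00 = 6.18 kcal/mol; chair II is more stable.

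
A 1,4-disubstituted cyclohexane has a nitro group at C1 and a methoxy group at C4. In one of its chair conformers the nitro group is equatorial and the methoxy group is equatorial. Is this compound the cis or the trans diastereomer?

trans

C1 and C4 have opposite parity, so their axial bonds point in opposite directions.
With opposite-parity carbons, two substituents on the same face are one axial and one equatorial; opposite faces give both axial or both equatorial.
Here the groups are equatorial/equatorial → opposite face → trans.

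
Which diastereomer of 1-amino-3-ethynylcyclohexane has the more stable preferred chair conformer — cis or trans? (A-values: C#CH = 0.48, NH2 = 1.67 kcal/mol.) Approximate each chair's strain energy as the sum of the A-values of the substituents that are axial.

At 1,3 positions (parity same): cis → (e,e or a,a); trans → (a,e or e,a).
Best chair for cis: E = 0.00 kcal/mol; best chair for trans: E = 0.48 kcal/mol.
The cis isomer is lower by 0.48 kcal/mol.

cis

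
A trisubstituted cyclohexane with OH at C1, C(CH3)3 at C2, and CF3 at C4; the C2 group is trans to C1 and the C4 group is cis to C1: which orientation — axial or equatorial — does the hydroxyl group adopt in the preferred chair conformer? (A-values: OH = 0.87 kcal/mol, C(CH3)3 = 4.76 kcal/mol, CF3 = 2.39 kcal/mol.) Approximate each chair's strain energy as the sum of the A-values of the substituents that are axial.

Chair I (hydroxyl axial, tert-butyl axial, trifluoromethyl equatorial): E = 5.63 kcal/mol.
Chair II (hydroxyl equatorial, tert-butyl equatorial, trifluoromethyl axial): E = 2.39 kcal/mol.
Chair II is the more stable (lower-energy) conformer, and in that chair the hydroxyl group is equatorial.

equatorial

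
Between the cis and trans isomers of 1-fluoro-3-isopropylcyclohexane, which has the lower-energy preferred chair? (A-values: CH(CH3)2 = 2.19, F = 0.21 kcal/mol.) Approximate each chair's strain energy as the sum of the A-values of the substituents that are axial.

At 1,3 positions (parity same): cis → (e,e or a,a); trans → (a,e or e,a).
Best chair for cis: E = 0.00 kcal/mol; best chair for trans: E = 0.21 kcal/mol.
The cis isomer is lower by 0.21 kcal/mol.

cis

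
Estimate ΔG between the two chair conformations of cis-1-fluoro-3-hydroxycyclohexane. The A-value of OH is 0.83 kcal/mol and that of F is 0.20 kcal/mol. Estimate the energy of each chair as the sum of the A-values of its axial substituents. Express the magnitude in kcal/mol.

1.03 kcal/mol

C1 and C3 have the same parity, so for the cis isomer the two substituents are e,e in one chair and a,a in the other.
Chair I (hydroxyl axial, fluoro axial): E = 1.03 kcal/mol.
Chair II (hydroxyl equatorial, fluoro equatorial): E = 0.00 kcal/mol.
ΔE = 1.03 − 0.00 = 1.03 kcal/mol; chair II is more stable.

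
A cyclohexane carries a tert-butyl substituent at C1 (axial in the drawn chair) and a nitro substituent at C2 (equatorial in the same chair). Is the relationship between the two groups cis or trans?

cis

C1 and C2 have opposite parity, so their axial bonds point in opposite directions.
With opposite-parity carbons, two substituents on the same face are one axial and one equatorial; opposite faces give both axial or both equatorial.
Here the groups are axial/equatorial → same face → cis.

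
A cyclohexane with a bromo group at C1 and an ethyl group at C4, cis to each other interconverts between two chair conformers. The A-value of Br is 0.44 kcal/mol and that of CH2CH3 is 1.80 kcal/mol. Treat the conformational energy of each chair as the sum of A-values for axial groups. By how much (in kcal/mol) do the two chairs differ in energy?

1.36 kcal/mol

C1 and C4 have opposite parity, so for the cis isomer the two substituents are one axial and one equatorial in each chair.
Chair I (bromo axial, ethyl equatorial): E = 0.44 kcal/mol.
Chair II (bromo equatorial, ethyl axial): E = 1.80 kcal/mol.
ΔE = 1.80 − 0.44 = 1.36 kcal/mol; chair I is more stable.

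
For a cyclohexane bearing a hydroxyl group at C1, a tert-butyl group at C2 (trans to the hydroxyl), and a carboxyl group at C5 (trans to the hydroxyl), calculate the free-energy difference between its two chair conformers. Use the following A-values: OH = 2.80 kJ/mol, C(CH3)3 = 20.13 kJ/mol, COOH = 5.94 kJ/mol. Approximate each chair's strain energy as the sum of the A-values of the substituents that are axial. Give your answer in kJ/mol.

16.99 kJ/mol

Chair I (hydroxyl axial, tert-butyl axial, carboxyl equatorial): E = 22.93 kJ/mol.
Chair II (hydroxyl equatorial, tert-butyl equatorial, carboxyl axial): E = 5.94 kJ/mol.
ΔE = 22.93 − 5.94 = 16.99 kJ/mol; chair II is more stable.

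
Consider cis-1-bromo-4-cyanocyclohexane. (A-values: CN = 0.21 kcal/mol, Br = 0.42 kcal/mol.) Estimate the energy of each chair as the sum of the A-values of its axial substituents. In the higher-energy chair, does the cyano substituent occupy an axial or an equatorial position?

C1 and C4 have opposite parity, so for the cis isomer the two substituents are one axial and one equatorial in each chair.
Chair I (cyano axial, bromo equatorial): E = 0.21 kcal/mol.
Chair II (cyano equatorial, bromo axial): E = 0.42 kcal/mol.
Chair II is the less stable (higher-energy) conformer, and in that chair the cyano group is equatorial.

equatorial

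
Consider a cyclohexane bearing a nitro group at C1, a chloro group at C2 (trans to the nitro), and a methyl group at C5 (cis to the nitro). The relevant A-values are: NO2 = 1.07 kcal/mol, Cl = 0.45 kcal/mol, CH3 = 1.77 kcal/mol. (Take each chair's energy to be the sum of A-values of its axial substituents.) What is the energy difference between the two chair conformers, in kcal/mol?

Chair I (nitro axial, chloro axial, methyl axial): E = 3.29 kcal/mol.
Chair II (nitro equatorial, chloro equatorial, methyl equatorial): E = 0.00 kcal/mol.
ΔE = 3.29 − 0.00 = 3.29 kcal/mol; chair II is more stable.

3.29 kcal/mol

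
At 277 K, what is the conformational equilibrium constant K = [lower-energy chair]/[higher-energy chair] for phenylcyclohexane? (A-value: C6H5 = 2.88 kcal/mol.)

K ≈ 187

One chair has the phenyl group axial (E = 2.88 kcal/mol) and the other has it equatorial (E = 0).
ΔG = 2.88 kcal/mol between the two chairs.
K = exp(ΔG/RT) with R = 1.987×10⁻³ kcal mol⁻¹ K⁻¹ and T = 277 K gives K ≈ 187.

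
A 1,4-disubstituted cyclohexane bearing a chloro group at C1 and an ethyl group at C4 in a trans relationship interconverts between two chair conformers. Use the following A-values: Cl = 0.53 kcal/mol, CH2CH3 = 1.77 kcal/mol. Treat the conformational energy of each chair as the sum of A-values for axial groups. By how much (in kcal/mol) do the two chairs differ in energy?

C1 and C4 have opposite parity, so for the trans isomer the two substituents are e,e in one chair and a,a in the other.
Chair I (chloro axial, ethyl axial): E = 2.30 kcal/mol.
Chair II (chloro equatorial, ethyl equatorial): E = 0.00 kcal/mol.
ΔE = 2.30 − 0.00 = 2.30 kcal/mol; chair II is more stable.

2.30 kcal/mol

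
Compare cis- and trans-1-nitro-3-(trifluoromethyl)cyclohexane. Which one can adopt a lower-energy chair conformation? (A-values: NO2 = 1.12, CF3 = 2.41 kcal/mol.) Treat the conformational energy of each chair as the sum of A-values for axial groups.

cis

At 1,3 positions (parity same): cis → (e,e or a,a); trans → (a,e or e,a).
Best chair for cis: E = 0.00 kcal/mol; best chair for trans: E = 1.12 kcal/mol.
The cis isomer is lower by 1.12 kcal/mol.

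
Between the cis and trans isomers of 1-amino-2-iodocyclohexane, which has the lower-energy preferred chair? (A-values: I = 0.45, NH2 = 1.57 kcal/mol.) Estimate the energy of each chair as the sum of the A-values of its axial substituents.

trans

At 1,2 positions (parity opposite): cis → (a,e or e,a); trans → (e,e or a,a).
Best chair for cis: E = 0.45 kcal/mol; best chair for trans: E = 0.00 kcal/mol.
The trans isomer is lower by 0.45 kcal/mol.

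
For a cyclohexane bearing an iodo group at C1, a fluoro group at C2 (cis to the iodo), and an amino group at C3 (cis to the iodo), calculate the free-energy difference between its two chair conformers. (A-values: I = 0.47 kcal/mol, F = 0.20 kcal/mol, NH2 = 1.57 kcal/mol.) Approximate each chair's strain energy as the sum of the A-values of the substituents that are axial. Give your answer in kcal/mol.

Chair I (iodo axial, fluoro equatorial, amino axial): E = 2.04 kcal/mol.
Chair II (iodo equatorial, fluoro axial, amino equatorial): E = 0.20 kcal/mol.
ΔE = 2.04 − 0.20 = 1.84 kcal/mol; chair II is more stable.

1.84 kcal/mol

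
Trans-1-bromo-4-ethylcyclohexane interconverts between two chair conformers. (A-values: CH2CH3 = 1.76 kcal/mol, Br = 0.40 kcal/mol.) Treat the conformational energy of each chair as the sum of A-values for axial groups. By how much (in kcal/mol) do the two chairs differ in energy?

2.16 kcal/mol

C1 and C4 have opposite parity, so for the trans isomer the two substituents are e,e in one chair and a,a in the other.
Chair I (ethyl axial, bromo axial): E = 2.16 kcal/mol.
Chair II (ethyl equatorial, bromo equatorial): E = 0.00 kcal/mol.
ΔE = 2.16 − 0.00 = 2.16 kcal/mol; chair II is more stable.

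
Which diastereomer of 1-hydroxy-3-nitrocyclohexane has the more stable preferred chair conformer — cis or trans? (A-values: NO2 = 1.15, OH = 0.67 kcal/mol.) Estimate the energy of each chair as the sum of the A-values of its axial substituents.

cis

At 1,3 positions (parity same): cis → (e,e or a,a); trans → (a,e or e,a).
Best chair for cis: E = 0.00 kcal/mol; best chair for trans: E = 0.67 kcal/mol.
The cis isomer is lower by 0.67 kcal/mol.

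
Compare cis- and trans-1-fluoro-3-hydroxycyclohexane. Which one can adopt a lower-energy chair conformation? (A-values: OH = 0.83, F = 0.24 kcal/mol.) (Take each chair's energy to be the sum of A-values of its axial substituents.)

At 1,3 positions (parity same): cis → (e,e or a,a); trans → (a,e or e,a).
Best chair for cis: E = 0.00 kcal/mol; best chair for trans: E = 0.24 kcal/mol.
The cis isomer is lower by 0.24 kcal/mol.

cis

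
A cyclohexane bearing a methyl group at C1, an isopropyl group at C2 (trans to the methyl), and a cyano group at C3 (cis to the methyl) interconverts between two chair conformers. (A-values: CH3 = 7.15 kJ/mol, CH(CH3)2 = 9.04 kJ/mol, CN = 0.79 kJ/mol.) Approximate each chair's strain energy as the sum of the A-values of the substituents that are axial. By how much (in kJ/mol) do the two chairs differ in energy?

Chair I (methyl axial, isopropyl axial, cyano axial): E = 16.98 kJ/mol.
Chair II (methyl equatorial, isopropyl equatorial, cyano equatorial): E = 0.00 kJ/mol.
ΔE = 16.98 − 0.00 = 16.98 kJ/mol; chair II is more stable.

16.98 kJ/mol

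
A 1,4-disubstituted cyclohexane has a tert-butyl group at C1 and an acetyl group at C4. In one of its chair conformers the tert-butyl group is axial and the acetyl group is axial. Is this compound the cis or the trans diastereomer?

trans

C1 and C4 have opposite parity, so their axial bonds point in opposite directions.
With opposite-parity carbons, two substituents on the same face are one axial and one equatorial; opposite faces give both axial or both equatorial.
Here the groups are axial/axial → opposite face → trans.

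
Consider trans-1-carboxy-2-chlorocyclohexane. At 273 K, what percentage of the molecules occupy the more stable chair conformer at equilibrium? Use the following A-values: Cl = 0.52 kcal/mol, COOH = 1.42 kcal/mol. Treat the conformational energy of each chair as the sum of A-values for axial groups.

C1 and C2 have opposite parity, so for the trans isomer the two substituents are e,e in one chair and a,a in the other.
Chair I (chloro axial, carboxyl axial): E = 1.94 kcal/mol; chair II (chloro equatorial, carboxyl equatorial): E = 0.00 kcal/mol.
ΔG = 1.94 kcal/mol between the two chairs.
K = exp(ΔG/RT) with R = 1.987×10⁻³ kcal mol⁻¹ K⁻¹ and T = 273 K gives K ≈ 35.7.
Fraction in the lower-energy chair = K/(K+1) = 97.3%.

97.3%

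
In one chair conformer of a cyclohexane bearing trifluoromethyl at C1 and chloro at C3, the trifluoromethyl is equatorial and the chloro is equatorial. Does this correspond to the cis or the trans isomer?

C1 and C3 have the same parity, so their axial bonds point in the same direction.
With same-parity carbons, two substituents on the same face are both axial or both equatorial; opposite faces give one of each.
Here the groups are equatorial/equatorial → same face → cis.

cis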